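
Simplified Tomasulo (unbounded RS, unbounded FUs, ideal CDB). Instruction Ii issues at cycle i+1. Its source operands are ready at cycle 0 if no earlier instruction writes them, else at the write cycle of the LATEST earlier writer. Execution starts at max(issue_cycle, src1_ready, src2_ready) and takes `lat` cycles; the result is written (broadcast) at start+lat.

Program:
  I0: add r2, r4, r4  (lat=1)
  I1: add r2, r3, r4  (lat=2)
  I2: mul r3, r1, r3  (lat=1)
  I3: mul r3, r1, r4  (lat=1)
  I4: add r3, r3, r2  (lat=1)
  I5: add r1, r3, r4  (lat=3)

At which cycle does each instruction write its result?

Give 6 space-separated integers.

I0 add r2: issue@1 deps=(None,None) exec_start@1 write@2
I1 add r2: issue@2 deps=(None,None) exec_start@2 write@4
I2 mul r3: issue@3 deps=(None,None) exec_start@3 write@4
I3 mul r3: issue@4 deps=(None,None) exec_start@4 write@5
I4 add r3: issue@5 deps=(3,1) exec_start@5 write@6
I5 add r1: issue@6 deps=(4,None) exec_start@6 write@9

Answer: 2 4 4 5 6 9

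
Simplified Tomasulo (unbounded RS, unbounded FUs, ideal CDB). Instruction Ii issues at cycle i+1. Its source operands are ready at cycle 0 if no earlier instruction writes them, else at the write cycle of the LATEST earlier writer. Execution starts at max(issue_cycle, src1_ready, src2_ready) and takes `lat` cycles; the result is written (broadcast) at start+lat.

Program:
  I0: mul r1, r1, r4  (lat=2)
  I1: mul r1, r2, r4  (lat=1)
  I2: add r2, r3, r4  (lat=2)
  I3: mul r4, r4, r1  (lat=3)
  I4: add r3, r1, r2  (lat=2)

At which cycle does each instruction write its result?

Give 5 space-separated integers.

Answer: 3 3 5 7 7

Derivation:
I0 mul r1: issue@1 deps=(None,None) exec_start@1 write@3
I1 mul r1: issue@2 deps=(None,None) exec_start@2 write@3
I2 add r2: issue@3 deps=(None,None) exec_start@3 write@5
I3 mul r4: issue@4 deps=(None,1) exec_start@4 write@7
I4 add r3: issue@5 deps=(1,2) exec_start@5 write@7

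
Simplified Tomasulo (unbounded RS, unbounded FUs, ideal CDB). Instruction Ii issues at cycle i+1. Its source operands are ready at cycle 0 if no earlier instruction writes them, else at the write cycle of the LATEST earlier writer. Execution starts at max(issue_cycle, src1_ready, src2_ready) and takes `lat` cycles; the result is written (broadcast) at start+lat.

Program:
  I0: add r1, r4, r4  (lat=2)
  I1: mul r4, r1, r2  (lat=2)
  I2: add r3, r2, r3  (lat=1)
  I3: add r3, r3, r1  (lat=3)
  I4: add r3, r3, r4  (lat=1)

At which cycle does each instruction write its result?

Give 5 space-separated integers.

Answer: 3 5 4 7 8

Derivation:
I0 add r1: issue@1 deps=(None,None) exec_start@1 write@3
I1 mul r4: issue@2 deps=(0,None) exec_start@3 write@5
I2 add r3: issue@3 deps=(None,None) exec_start@3 write@4
I3 add r3: issue@4 deps=(2,0) exec_start@4 write@7
I4 add r3: issue@5 deps=(3,1) exec_start@7 write@8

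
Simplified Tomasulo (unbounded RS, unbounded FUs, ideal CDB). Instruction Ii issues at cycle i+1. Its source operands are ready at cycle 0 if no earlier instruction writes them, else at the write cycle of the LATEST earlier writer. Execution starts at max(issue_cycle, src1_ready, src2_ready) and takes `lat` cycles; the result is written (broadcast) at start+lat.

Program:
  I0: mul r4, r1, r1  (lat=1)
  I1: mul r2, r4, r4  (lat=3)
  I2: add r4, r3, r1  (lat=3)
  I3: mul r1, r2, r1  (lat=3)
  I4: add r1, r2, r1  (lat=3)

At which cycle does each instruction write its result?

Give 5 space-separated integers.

Answer: 2 5 6 8 11

Derivation:
I0 mul r4: issue@1 deps=(None,None) exec_start@1 write@2
I1 mul r2: issue@2 deps=(0,0) exec_start@2 write@5
I2 add r4: issue@3 deps=(None,None) exec_start@3 write@6
I3 mul r1: issue@4 deps=(1,None) exec_start@5 write@8
I4 add r1: issue@5 deps=(1,3) exec_start@8 write@11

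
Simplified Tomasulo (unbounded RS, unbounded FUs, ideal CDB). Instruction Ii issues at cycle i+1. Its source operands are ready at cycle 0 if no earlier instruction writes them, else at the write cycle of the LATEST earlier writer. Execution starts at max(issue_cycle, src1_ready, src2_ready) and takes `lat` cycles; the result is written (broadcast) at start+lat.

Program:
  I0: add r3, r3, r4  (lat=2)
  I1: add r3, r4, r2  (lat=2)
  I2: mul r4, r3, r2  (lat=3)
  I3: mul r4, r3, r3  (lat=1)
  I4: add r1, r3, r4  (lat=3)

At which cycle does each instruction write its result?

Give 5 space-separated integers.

I0 add r3: issue@1 deps=(None,None) exec_start@1 write@3
I1 add r3: issue@2 deps=(None,None) exec_start@2 write@4
I2 mul r4: issue@3 deps=(1,None) exec_start@4 write@7
I3 mul r4: issue@4 deps=(1,1) exec_start@4 write@5
I4 add r1: issue@5 deps=(1,3) exec_start@5 write@8

Answer: 3 4 7 5 8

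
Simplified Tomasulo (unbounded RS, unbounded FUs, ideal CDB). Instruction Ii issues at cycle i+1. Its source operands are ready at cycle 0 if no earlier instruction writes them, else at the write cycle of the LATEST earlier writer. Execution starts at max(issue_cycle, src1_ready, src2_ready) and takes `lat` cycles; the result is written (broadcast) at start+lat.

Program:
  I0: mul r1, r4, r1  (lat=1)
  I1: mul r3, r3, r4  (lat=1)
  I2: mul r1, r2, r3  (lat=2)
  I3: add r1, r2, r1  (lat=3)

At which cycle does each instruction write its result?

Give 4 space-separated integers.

Answer: 2 3 5 8

Derivation:
I0 mul r1: issue@1 deps=(None,None) exec_start@1 write@2
I1 mul r3: issue@2 deps=(None,None) exec_start@2 write@3
I2 mul r1: issue@3 deps=(None,1) exec_start@3 write@5
I3 add r1: issue@4 deps=(None,2) exec_start@5 write@8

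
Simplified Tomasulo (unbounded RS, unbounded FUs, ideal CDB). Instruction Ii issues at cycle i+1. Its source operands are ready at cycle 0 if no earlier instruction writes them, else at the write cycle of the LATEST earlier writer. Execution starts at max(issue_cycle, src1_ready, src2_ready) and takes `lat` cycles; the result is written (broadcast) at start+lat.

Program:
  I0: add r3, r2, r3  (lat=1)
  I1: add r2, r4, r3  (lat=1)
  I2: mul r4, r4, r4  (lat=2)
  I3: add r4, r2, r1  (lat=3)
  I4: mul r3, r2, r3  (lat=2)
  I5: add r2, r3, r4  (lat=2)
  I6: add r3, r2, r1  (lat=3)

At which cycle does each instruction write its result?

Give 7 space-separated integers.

I0 add r3: issue@1 deps=(None,None) exec_start@1 write@2
I1 add r2: issue@2 deps=(None,0) exec_start@2 write@3
I2 mul r4: issue@3 deps=(None,None) exec_start@3 write@5
I3 add r4: issue@4 deps=(1,None) exec_start@4 write@7
I4 mul r3: issue@5 deps=(1,0) exec_start@5 write@7
I5 add r2: issue@6 deps=(4,3) exec_start@7 write@9
I6 add r3: issue@7 deps=(5,None) exec_start@9 write@12

Answer: 2 3 5 7 7 9 12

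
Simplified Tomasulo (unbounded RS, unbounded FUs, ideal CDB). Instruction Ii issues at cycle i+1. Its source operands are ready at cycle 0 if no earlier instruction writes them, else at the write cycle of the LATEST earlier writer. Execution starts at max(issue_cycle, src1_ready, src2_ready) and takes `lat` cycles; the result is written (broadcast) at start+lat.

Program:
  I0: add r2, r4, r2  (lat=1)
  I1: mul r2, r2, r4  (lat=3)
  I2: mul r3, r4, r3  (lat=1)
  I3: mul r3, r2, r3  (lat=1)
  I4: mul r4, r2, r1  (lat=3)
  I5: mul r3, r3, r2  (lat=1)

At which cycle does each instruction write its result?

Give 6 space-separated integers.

I0 add r2: issue@1 deps=(None,None) exec_start@1 write@2
I1 mul r2: issue@2 deps=(0,None) exec_start@2 write@5
I2 mul r3: issue@3 deps=(None,None) exec_start@3 write@4
I3 mul r3: issue@4 deps=(1,2) exec_start@5 write@6
I4 mul r4: issue@5 deps=(1,None) exec_start@5 write@8
I5 mul r3: issue@6 deps=(3,1) exec_start@6 write@7

Answer: 2 5 4 6 8 7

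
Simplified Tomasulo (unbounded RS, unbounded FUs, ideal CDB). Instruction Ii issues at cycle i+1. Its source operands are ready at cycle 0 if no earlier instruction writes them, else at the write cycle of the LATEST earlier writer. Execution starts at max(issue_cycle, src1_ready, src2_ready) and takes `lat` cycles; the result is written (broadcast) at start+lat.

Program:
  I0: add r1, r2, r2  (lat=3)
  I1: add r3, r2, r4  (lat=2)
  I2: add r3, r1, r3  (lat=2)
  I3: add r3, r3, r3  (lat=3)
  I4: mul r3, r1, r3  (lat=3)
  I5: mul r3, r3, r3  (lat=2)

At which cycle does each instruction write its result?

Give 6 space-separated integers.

I0 add r1: issue@1 deps=(None,None) exec_start@1 write@4
I1 add r3: issue@2 deps=(None,None) exec_start@2 write@4
I2 add r3: issue@3 deps=(0,1) exec_start@4 write@6
I3 add r3: issue@4 deps=(2,2) exec_start@6 write@9
I4 mul r3: issue@5 deps=(0,3) exec_start@9 write@12
I5 mul r3: issue@6 deps=(4,4) exec_start@12 write@14

Answer: 4 4 6 9 12 14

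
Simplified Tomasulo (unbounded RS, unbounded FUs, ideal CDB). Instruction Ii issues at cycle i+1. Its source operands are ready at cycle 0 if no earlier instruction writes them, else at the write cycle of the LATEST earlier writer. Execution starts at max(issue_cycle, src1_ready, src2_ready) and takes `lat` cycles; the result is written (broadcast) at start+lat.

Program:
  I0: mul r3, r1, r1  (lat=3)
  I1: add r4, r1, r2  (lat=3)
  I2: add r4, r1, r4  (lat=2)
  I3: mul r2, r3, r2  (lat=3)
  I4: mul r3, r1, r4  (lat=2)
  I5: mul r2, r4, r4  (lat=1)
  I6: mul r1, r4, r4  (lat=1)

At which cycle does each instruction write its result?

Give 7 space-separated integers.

Answer: 4 5 7 7 9 8 8

Derivation:
I0 mul r3: issue@1 deps=(None,None) exec_start@1 write@4
I1 add r4: issue@2 deps=(None,None) exec_start@2 write@5
I2 add r4: issue@3 deps=(None,1) exec_start@5 write@7
I3 mul r2: issue@4 deps=(0,None) exec_start@4 write@7
I4 mul r3: issue@5 deps=(None,2) exec_start@7 write@9
I5 mul r2: issue@6 deps=(2,2) exec_start@7 write@8
I6 mul r1: issue@7 deps=(2,2) exec_start@7 write@8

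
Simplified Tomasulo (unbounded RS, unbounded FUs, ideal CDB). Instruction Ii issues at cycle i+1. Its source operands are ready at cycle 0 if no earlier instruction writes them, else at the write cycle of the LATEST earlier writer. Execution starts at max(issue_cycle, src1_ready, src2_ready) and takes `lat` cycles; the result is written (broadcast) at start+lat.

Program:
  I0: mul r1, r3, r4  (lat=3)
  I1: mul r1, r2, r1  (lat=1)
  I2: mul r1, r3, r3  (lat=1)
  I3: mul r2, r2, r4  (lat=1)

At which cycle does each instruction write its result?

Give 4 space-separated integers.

Answer: 4 5 4 5

Derivation:
I0 mul r1: issue@1 deps=(None,None) exec_start@1 write@4
I1 mul r1: issue@2 deps=(None,0) exec_start@4 write@5
I2 mul r1: issue@3 deps=(None,None) exec_start@3 write@4
I3 mul r2: issue@4 deps=(None,None) exec_start@4 write@5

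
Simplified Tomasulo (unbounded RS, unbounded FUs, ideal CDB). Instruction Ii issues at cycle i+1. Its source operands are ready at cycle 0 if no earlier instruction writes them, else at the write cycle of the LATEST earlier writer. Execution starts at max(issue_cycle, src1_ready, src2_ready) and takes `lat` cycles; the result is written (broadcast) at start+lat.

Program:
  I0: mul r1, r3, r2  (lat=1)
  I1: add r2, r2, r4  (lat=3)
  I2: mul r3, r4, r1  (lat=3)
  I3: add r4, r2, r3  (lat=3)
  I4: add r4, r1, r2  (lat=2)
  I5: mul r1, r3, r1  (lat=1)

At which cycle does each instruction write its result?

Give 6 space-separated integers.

Answer: 2 5 6 9 7 7

Derivation:
I0 mul r1: issue@1 deps=(None,None) exec_start@1 write@2
I1 add r2: issue@2 deps=(None,None) exec_start@2 write@5
I2 mul r3: issue@3 deps=(None,0) exec_start@3 write@6
I3 add r4: issue@4 deps=(1,2) exec_start@6 write@9
I4 add r4: issue@5 deps=(0,1) exec_start@5 write@7
I5 mul r1: issue@6 deps=(2,0) exec_start@6 write@7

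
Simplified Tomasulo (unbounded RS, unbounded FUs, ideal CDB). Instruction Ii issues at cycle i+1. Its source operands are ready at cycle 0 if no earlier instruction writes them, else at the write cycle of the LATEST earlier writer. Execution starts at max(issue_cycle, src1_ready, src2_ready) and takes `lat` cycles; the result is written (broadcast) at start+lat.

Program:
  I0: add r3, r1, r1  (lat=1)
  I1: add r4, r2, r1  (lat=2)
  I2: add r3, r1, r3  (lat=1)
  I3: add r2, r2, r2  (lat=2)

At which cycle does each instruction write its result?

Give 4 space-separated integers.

Answer: 2 4 4 6

Derivation:
I0 add r3: issue@1 deps=(None,None) exec_start@1 write@2
I1 add r4: issue@2 deps=(None,None) exec_start@2 write@4
I2 add r3: issue@3 deps=(None,0) exec_start@3 write@4
I3 add r2: issue@4 deps=(None,None) exec_start@4 write@6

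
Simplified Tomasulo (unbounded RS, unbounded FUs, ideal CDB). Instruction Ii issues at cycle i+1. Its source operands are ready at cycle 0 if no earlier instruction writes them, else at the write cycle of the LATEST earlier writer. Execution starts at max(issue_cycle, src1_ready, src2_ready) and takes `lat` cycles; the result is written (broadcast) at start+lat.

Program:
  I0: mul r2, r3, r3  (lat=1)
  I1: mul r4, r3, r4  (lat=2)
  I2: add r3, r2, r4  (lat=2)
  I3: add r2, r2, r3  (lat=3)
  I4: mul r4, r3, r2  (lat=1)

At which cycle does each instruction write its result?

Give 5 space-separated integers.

Answer: 2 4 6 9 10

Derivation:
I0 mul r2: issue@1 deps=(None,None) exec_start@1 write@2
I1 mul r4: issue@2 deps=(None,None) exec_start@2 write@4
I2 add r3: issue@3 deps=(0,1) exec_start@4 write@6
I3 add r2: issue@4 deps=(0,2) exec_start@6 write@9
I4 mul r4: issue@5 deps=(2,3) exec_start@9 write@10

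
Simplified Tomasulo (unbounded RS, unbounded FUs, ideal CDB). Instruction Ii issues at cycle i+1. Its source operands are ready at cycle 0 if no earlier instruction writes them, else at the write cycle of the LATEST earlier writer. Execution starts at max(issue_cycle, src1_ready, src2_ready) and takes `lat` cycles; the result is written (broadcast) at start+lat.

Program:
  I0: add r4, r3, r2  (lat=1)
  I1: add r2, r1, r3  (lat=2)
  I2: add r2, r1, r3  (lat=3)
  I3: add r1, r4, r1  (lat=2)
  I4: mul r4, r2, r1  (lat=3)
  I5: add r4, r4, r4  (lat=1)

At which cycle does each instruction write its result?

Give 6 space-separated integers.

Answer: 2 4 6 6 9 10

Derivation:
I0 add r4: issue@1 deps=(None,None) exec_start@1 write@2
I1 add r2: issue@2 deps=(None,None) exec_start@2 write@4
I2 add r2: issue@3 deps=(None,None) exec_start@3 write@6
I3 add r1: issue@4 deps=(0,None) exec_start@4 write@6
I4 mul r4: issue@5 deps=(2,3) exec_start@6 write@9
I5 add r4: issue@6 deps=(4,4) exec_start@9 write@10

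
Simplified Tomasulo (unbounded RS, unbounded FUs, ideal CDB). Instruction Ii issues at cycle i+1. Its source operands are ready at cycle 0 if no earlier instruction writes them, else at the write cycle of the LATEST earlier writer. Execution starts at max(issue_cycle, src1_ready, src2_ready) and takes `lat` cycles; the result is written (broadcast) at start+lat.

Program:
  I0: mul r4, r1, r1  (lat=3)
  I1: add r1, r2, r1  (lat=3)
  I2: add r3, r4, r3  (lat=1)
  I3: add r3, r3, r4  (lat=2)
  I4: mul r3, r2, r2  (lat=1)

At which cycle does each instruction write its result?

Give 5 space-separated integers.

Answer: 4 5 5 7 6

Derivation:
I0 mul r4: issue@1 deps=(None,None) exec_start@1 write@4
I1 add r1: issue@2 deps=(None,None) exec_start@2 write@5
I2 add r3: issue@3 deps=(0,None) exec_start@4 write@5
I3 add r3: issue@4 deps=(2,0) exec_start@5 write@7
I4 mul r3: issue@5 deps=(None,None) exec_start@5 write@6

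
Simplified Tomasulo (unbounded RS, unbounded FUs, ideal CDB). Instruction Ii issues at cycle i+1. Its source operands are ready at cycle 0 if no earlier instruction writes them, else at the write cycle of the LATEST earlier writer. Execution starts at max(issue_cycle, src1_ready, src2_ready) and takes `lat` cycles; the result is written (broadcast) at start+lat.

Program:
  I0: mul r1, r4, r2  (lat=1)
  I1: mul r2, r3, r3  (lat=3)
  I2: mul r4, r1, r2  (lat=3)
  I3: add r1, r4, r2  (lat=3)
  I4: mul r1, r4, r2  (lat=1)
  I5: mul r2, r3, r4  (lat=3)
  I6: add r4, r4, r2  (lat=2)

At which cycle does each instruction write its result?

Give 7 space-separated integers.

Answer: 2 5 8 11 9 11 13

Derivation:
I0 mul r1: issue@1 deps=(None,None) exec_start@1 write@2
I1 mul r2: issue@2 deps=(None,None) exec_start@2 write@5
I2 mul r4: issue@3 deps=(0,1) exec_start@5 write@8
I3 add r1: issue@4 deps=(2,1) exec_start@8 write@11
I4 mul r1: issue@5 deps=(2,1) exec_start@8 write@9
I5 mul r2: issue@6 deps=(None,2) exec_start@8 write@11
I6 add r4: issue@7 deps=(2,5) exec_start@11 write@13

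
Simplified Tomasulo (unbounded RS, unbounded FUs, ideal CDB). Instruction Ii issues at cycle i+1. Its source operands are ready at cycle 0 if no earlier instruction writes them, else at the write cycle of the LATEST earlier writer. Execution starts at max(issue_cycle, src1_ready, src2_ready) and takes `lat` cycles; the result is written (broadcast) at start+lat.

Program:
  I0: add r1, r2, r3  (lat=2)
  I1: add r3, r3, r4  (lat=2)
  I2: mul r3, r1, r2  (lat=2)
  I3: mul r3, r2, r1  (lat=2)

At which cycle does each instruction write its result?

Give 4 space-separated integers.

Answer: 3 4 5 6

Derivation:
I0 add r1: issue@1 deps=(None,None) exec_start@1 write@3
I1 add r3: issue@2 deps=(None,None) exec_start@2 write@4
I2 mul r3: issue@3 deps=(0,None) exec_start@3 write@5
I3 mul r3: issue@4 deps=(None,0) exec_start@4 write@6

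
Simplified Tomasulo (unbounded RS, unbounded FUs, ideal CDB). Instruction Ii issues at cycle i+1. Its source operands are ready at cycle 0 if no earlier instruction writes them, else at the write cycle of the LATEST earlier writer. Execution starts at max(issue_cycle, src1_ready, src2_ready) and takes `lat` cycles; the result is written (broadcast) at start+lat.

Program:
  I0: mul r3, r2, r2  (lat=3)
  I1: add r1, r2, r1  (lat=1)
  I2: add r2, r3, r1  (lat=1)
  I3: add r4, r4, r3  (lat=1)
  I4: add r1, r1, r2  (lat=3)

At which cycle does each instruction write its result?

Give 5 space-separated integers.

I0 mul r3: issue@1 deps=(None,None) exec_start@1 write@4
I1 add r1: issue@2 deps=(None,None) exec_start@2 write@3
I2 add r2: issue@3 deps=(0,1) exec_start@4 write@5
I3 add r4: issue@4 deps=(None,0) exec_start@4 write@5
I4 add r1: issue@5 deps=(1,2) exec_start@5 write@8

Answer: 4 3 5 5 8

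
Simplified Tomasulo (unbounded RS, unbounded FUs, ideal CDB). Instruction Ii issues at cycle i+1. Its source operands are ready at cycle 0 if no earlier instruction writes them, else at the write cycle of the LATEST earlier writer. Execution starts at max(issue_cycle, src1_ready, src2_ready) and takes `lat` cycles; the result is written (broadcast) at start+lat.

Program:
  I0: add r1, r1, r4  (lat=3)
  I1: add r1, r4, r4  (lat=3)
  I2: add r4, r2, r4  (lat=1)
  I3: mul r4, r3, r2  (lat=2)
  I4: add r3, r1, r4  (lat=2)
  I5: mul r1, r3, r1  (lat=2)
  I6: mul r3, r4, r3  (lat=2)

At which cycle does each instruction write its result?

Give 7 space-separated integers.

I0 add r1: issue@1 deps=(None,None) exec_start@1 write@4
I1 add r1: issue@2 deps=(None,None) exec_start@2 write@5
I2 add r4: issue@3 deps=(None,None) exec_start@3 write@4
I3 mul r4: issue@4 deps=(None,None) exec_start@4 write@6
I4 add r3: issue@5 deps=(1,3) exec_start@6 write@8
I5 mul r1: issue@6 deps=(4,1) exec_start@8 write@10
I6 mul r3: issue@7 deps=(3,4) exec_start@8 write@10

Answer: 4 5 4 6 8 10 10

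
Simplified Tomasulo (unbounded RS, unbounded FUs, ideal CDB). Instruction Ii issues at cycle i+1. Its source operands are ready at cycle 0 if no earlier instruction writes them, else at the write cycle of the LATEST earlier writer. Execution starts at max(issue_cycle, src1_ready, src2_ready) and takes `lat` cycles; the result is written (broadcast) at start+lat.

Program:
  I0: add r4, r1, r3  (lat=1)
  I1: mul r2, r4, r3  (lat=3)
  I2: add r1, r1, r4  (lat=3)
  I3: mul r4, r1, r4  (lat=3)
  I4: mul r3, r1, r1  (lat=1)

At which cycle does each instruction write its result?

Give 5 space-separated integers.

Answer: 2 5 6 9 7

Derivation:
I0 add r4: issue@1 deps=(None,None) exec_start@1 write@2
I1 mul r2: issue@2 deps=(0,None) exec_start@2 write@5
I2 add r1: issue@3 deps=(None,0) exec_start@3 write@6
I3 mul r4: issue@4 deps=(2,0) exec_start@6 write@9
I4 mul r3: issue@5 deps=(2,2) exec_start@6 write@7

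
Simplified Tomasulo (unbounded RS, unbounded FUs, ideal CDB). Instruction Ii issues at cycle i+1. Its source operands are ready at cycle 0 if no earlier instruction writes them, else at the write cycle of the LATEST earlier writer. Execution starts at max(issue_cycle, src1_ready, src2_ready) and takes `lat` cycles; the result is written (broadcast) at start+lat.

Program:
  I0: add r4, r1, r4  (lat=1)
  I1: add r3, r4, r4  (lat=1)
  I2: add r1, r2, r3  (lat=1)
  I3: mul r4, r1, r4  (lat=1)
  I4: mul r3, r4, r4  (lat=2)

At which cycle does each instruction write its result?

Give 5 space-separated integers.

I0 add r4: issue@1 deps=(None,None) exec_start@1 write@2
I1 add r3: issue@2 deps=(0,0) exec_start@2 write@3
I2 add r1: issue@3 deps=(None,1) exec_start@3 write@4
I3 mul r4: issue@4 deps=(2,0) exec_start@4 write@5
I4 mul r3: issue@5 deps=(3,3) exec_start@5 write@7

Answer: 2 3 4 5 7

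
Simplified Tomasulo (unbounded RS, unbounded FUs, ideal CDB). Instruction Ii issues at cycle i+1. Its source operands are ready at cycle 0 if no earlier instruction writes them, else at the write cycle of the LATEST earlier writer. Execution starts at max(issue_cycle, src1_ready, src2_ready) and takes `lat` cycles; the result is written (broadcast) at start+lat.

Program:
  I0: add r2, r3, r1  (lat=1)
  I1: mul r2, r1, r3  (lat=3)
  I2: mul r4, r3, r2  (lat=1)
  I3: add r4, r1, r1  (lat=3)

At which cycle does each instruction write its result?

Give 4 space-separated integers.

Answer: 2 5 6 7

Derivation:
I0 add r2: issue@1 deps=(None,None) exec_start@1 write@2
I1 mul r2: issue@2 deps=(None,None) exec_start@2 write@5
I2 mul r4: issue@3 deps=(None,1) exec_start@5 write@6
I3 add r4: issue@4 deps=(None,None) exec_start@4 write@7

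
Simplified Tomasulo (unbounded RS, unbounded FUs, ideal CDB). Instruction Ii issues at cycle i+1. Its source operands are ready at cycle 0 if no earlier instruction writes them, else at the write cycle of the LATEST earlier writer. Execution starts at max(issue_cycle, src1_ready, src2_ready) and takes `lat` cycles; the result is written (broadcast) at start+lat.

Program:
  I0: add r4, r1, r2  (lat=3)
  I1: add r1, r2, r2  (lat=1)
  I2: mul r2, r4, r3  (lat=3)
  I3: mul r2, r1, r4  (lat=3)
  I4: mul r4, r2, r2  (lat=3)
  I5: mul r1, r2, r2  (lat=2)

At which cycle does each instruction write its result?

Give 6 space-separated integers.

Answer: 4 3 7 7 10 9

Derivation:
I0 add r4: issue@1 deps=(None,None) exec_start@1 write@4
I1 add r1: issue@2 deps=(None,None) exec_start@2 write@3
I2 mul r2: issue@3 deps=(0,None) exec_start@4 write@7
I3 mul r2: issue@4 deps=(1,0) exec_start@4 write@7
I4 mul r4: issue@5 deps=(3,3) exec_start@7 write@10
I5 mul r1: issue@6 deps=(3,3) exec_start@7 write@9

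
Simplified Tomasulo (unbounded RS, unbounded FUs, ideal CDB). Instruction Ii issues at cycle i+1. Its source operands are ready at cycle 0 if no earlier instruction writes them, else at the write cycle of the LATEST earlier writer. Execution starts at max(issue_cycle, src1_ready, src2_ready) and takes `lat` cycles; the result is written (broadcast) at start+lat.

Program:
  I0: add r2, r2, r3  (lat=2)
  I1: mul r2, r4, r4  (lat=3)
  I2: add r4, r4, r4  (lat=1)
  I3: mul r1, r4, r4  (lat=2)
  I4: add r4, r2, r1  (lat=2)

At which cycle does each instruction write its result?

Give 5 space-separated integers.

I0 add r2: issue@1 deps=(None,None) exec_start@1 write@3
I1 mul r2: issue@2 deps=(None,None) exec_start@2 write@5
I2 add r4: issue@3 deps=(None,None) exec_start@3 write@4
I3 mul r1: issue@4 deps=(2,2) exec_start@4 write@6
I4 add r4: issue@5 deps=(1,3) exec_start@6 write@8

Answer: 3 5 4 6 8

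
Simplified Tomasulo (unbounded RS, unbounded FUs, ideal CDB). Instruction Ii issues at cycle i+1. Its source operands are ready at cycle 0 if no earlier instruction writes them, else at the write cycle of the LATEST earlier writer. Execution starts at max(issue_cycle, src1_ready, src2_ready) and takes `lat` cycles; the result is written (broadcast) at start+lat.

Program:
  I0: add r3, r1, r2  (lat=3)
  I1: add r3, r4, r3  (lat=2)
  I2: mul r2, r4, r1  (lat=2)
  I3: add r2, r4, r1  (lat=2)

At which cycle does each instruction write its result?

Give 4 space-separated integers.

Answer: 4 6 5 6

Derivation:
I0 add r3: issue@1 deps=(None,None) exec_start@1 write@4
I1 add r3: issue@2 deps=(None,0) exec_start@4 write@6
I2 mul r2: issue@3 deps=(None,None) exec_start@3 write@5
I3 add r2: issue@4 deps=(None,None) exec_start@4 write@6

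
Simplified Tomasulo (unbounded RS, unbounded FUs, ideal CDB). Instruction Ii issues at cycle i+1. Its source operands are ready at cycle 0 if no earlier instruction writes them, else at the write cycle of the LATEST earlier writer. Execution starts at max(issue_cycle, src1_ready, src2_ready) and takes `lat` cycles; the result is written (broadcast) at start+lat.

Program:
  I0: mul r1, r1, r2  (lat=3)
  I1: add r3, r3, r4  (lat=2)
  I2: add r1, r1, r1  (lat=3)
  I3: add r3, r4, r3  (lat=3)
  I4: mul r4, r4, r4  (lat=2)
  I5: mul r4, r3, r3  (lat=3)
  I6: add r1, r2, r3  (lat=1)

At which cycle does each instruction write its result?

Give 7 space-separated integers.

Answer: 4 4 7 7 7 10 8

Derivation:
I0 mul r1: issue@1 deps=(None,None) exec_start@1 write@4
I1 add r3: issue@2 deps=(None,None) exec_start@2 write@4
I2 add r1: issue@3 deps=(0,0) exec_start@4 write@7
I3 add r3: issue@4 deps=(None,1) exec_start@4 write@7
I4 mul r4: issue@5 deps=(None,None) exec_start@5 write@7
I5 mul r4: issue@6 deps=(3,3) exec_start@7 write@10
I6 add r1: issue@7 deps=(None,3) exec_start@7 write@8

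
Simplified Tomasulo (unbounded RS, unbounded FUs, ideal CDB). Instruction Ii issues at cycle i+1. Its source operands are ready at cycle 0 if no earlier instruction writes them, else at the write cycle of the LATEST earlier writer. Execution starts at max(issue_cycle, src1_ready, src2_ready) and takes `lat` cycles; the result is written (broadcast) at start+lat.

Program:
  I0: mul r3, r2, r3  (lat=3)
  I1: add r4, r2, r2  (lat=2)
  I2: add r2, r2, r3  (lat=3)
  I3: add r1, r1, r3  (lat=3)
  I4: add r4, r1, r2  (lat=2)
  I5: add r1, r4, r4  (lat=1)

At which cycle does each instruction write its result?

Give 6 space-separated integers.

Answer: 4 4 7 7 9 10

Derivation:
I0 mul r3: issue@1 deps=(None,None) exec_start@1 write@4
I1 add r4: issue@2 deps=(None,None) exec_start@2 write@4
I2 add r2: issue@3 deps=(None,0) exec_start@4 write@7
I3 add r1: issue@4 deps=(None,0) exec_start@4 write@7
I4 add r4: issue@5 deps=(3,2) exec_start@7 write@9
I5 add r1: issue@6 deps=(4,4) exec_start@9 write@10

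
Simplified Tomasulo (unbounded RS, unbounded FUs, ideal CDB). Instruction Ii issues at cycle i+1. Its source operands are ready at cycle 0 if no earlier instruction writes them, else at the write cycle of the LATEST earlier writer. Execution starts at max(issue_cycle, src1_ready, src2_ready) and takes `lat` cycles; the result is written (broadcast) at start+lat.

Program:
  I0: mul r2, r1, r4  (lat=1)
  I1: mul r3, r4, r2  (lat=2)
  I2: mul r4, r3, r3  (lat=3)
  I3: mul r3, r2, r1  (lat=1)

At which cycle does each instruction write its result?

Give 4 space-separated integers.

Answer: 2 4 7 5

Derivation:
I0 mul r2: issue@1 deps=(None,None) exec_start@1 write@2
I1 mul r3: issue@2 deps=(None,0) exec_start@2 write@4
I2 mul r4: issue@3 deps=(1,1) exec_start@4 write@7
I3 mul r3: issue@4 deps=(0,None) exec_start@4 write@5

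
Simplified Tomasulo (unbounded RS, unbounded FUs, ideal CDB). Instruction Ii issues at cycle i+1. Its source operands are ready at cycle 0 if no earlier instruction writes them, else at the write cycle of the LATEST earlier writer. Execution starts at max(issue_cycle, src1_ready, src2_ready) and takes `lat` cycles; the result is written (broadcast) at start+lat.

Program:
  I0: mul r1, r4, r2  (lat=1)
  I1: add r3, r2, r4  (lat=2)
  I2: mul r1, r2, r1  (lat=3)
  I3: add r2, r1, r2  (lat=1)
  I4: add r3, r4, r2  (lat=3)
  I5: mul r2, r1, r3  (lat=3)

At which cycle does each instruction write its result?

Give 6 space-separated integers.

I0 mul r1: issue@1 deps=(None,None) exec_start@1 write@2
I1 add r3: issue@2 deps=(None,None) exec_start@2 write@4
I2 mul r1: issue@3 deps=(None,0) exec_start@3 write@6
I3 add r2: issue@4 deps=(2,None) exec_start@6 write@7
I4 add r3: issue@5 deps=(None,3) exec_start@7 write@10
I5 mul r2: issue@6 deps=(2,4) exec_start@10 write@13

Answer: 2 4 6 7 10 13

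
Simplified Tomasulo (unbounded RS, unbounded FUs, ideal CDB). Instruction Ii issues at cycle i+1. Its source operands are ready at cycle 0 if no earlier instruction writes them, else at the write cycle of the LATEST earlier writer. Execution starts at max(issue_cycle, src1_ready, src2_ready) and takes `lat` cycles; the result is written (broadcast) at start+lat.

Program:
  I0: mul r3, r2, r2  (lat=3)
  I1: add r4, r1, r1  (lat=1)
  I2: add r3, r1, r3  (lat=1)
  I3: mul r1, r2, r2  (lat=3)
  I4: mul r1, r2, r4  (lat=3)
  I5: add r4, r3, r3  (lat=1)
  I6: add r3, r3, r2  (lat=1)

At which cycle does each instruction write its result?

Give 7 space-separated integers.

I0 mul r3: issue@1 deps=(None,None) exec_start@1 write@4
I1 add r4: issue@2 deps=(None,None) exec_start@2 write@3
I2 add r3: issue@3 deps=(None,0) exec_start@4 write@5
I3 mul r1: issue@4 deps=(None,None) exec_start@4 write@7
I4 mul r1: issue@5 deps=(None,1) exec_start@5 write@8
I5 add r4: issue@6 deps=(2,2) exec_start@6 write@7
I6 add r3: issue@7 deps=(2,None) exec_start@7 write@8

Answer: 4 3 5 7 8 7 8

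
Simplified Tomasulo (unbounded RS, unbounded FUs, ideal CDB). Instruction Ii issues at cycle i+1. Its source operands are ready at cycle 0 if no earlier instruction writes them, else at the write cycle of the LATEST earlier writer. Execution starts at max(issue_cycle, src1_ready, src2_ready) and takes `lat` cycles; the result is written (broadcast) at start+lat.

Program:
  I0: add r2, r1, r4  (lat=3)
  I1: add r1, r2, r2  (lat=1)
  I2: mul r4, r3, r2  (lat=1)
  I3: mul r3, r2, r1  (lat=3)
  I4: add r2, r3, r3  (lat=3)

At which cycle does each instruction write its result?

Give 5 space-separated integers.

I0 add r2: issue@1 deps=(None,None) exec_start@1 write@4
I1 add r1: issue@2 deps=(0,0) exec_start@4 write@5
I2 mul r4: issue@3 deps=(None,0) exec_start@4 write@5
I3 mul r3: issue@4 deps=(0,1) exec_start@5 write@8
I4 add r2: issue@5 deps=(3,3) exec_start@8 write@11

Answer: 4 5 5 8 11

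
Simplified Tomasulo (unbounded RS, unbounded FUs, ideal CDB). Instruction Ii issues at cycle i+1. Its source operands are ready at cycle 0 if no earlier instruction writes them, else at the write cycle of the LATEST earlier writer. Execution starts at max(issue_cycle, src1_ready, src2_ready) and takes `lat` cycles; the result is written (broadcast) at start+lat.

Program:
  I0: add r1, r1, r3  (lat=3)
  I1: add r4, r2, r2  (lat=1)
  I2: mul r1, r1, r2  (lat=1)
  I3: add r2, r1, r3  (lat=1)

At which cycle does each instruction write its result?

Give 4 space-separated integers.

I0 add r1: issue@1 deps=(None,None) exec_start@1 write@4
I1 add r4: issue@2 deps=(None,None) exec_start@2 write@3
I2 mul r1: issue@3 deps=(0,None) exec_start@4 write@5
I3 add r2: issue@4 deps=(2,None) exec_start@5 write@6

Answer: 4 3 5 6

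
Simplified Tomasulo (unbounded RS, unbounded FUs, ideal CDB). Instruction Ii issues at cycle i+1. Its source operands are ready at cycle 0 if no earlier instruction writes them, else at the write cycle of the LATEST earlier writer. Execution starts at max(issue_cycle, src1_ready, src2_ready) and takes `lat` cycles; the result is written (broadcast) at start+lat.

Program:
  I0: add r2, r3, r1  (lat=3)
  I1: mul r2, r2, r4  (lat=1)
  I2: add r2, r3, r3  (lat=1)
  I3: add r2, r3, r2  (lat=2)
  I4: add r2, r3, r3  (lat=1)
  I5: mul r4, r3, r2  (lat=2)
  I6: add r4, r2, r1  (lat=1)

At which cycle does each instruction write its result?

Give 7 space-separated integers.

Answer: 4 5 4 6 6 8 8

Derivation:
I0 add r2: issue@1 deps=(None,None) exec_start@1 write@4
I1 mul r2: issue@2 deps=(0,None) exec_start@4 write@5
I2 add r2: issue@3 deps=(None,None) exec_start@3 write@4
I3 add r2: issue@4 deps=(None,2) exec_start@4 write@6
I4 add r2: issue@5 deps=(None,None) exec_start@5 write@6
I5 mul r4: issue@6 deps=(None,4) exec_start@6 write@8
I6 add r4: issue@7 deps=(4,None) exec_start@7 write@8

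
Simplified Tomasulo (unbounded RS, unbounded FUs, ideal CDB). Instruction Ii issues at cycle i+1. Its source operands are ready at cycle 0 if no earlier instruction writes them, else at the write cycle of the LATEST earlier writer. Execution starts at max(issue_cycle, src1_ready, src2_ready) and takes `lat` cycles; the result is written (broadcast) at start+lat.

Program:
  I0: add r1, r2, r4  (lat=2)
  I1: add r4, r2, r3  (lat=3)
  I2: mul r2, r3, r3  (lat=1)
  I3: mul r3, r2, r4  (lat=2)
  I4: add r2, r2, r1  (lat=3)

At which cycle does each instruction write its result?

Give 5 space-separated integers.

I0 add r1: issue@1 deps=(None,None) exec_start@1 write@3
I1 add r4: issue@2 deps=(None,None) exec_start@2 write@5
I2 mul r2: issue@3 deps=(None,None) exec_start@3 write@4
I3 mul r3: issue@4 deps=(2,1) exec_start@5 write@7
I4 add r2: issue@5 deps=(2,0) exec_start@5 write@8

Answer: 3 5 4 7 8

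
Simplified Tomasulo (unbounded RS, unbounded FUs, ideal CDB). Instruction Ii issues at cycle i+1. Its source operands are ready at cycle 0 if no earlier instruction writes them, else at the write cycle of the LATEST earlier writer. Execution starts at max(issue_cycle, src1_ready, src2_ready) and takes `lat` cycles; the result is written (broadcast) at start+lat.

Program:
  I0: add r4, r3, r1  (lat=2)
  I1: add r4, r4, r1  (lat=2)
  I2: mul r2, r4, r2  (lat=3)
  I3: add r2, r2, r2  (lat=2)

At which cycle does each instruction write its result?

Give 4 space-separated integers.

Answer: 3 5 8 10

Derivation:
I0 add r4: issue@1 deps=(None,None) exec_start@1 write@3
I1 add r4: issue@2 deps=(0,None) exec_start@3 write@5
I2 mul r2: issue@3 deps=(1,None) exec_start@5 write@8
I3 add r2: issue@4 deps=(2,2) exec_start@8 write@10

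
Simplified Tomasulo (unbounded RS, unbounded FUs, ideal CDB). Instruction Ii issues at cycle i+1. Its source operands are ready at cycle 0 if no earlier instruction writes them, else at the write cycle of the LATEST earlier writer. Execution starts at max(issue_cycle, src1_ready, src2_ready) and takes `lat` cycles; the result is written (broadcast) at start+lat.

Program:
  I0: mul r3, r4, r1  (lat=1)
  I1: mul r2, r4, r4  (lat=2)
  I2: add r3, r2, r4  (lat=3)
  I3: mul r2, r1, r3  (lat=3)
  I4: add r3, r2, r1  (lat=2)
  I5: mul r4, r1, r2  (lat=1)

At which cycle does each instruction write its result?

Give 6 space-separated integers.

I0 mul r3: issue@1 deps=(None,None) exec_start@1 write@2
I1 mul r2: issue@2 deps=(None,None) exec_start@2 write@4
I2 add r3: issue@3 deps=(1,None) exec_start@4 write@7
I3 mul r2: issue@4 deps=(None,2) exec_start@7 write@10
I4 add r3: issue@5 deps=(3,None) exec_start@10 write@12
I5 mul r4: issue@6 deps=(None,3) exec_start@10 write@11

Answer: 2 4 7 10 12 11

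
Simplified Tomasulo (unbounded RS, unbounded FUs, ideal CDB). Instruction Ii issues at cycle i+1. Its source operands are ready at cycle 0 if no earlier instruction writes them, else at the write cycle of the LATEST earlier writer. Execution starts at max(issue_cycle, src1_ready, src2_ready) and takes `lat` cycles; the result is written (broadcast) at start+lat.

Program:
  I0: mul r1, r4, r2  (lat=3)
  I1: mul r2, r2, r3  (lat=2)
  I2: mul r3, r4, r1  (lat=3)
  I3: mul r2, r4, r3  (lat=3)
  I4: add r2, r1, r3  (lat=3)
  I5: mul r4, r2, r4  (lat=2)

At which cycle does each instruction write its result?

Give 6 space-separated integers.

Answer: 4 4 7 10 10 12

Derivation:
I0 mul r1: issue@1 deps=(None,None) exec_start@1 write@4
I1 mul r2: issue@2 deps=(None,None) exec_start@2 write@4
I2 mul r3: issue@3 deps=(None,0) exec_start@4 write@7
I3 mul r2: issue@4 deps=(None,2) exec_start@7 write@10
I4 add r2: issue@5 deps=(0,2) exec_start@7 write@10
I5 mul r4: issue@6 deps=(4,None) exec_start@10 write@12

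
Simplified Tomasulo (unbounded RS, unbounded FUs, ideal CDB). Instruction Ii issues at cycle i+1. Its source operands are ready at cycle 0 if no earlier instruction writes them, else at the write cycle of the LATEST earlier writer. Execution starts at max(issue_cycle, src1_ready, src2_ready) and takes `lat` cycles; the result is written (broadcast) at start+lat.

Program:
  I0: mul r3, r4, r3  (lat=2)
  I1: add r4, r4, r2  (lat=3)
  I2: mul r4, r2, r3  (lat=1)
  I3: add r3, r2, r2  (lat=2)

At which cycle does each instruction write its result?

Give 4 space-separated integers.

Answer: 3 5 4 6

Derivation:
I0 mul r3: issue@1 deps=(None,None) exec_start@1 write@3
I1 add r4: issue@2 deps=(None,None) exec_start@2 write@5
I2 mul r4: issue@3 deps=(None,0) exec_start@3 write@4
I3 add r3: issue@4 deps=(None,None) exec_start@4 write@6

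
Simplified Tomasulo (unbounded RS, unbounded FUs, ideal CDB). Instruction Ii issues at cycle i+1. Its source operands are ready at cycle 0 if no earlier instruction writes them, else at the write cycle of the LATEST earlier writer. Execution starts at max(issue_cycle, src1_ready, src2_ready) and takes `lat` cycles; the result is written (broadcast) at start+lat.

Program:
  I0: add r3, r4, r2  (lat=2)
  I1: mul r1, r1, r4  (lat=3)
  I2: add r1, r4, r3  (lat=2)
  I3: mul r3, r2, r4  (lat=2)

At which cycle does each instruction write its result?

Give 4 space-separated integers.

I0 add r3: issue@1 deps=(None,None) exec_start@1 write@3
I1 mul r1: issue@2 deps=(None,None) exec_start@2 write@5
I2 add r1: issue@3 deps=(None,0) exec_start@3 write@5
I3 mul r3: issue@4 deps=(None,None) exec_start@4 write@6

Answer: 3 5 5 6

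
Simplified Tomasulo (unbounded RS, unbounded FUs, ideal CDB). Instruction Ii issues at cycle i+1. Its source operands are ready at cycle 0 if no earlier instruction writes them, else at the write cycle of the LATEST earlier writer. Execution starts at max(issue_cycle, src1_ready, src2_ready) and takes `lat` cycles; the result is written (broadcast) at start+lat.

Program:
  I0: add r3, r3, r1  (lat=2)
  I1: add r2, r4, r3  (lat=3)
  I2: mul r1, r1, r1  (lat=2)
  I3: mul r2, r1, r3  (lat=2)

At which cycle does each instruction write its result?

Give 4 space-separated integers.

Answer: 3 6 5 7

Derivation:
I0 add r3: issue@1 deps=(None,None) exec_start@1 write@3
I1 add r2: issue@2 deps=(None,0) exec_start@3 write@6
I2 mul r1: issue@3 deps=(None,None) exec_start@3 write@5
I3 mul r2: issue@4 deps=(2,0) exec_start@5 write@7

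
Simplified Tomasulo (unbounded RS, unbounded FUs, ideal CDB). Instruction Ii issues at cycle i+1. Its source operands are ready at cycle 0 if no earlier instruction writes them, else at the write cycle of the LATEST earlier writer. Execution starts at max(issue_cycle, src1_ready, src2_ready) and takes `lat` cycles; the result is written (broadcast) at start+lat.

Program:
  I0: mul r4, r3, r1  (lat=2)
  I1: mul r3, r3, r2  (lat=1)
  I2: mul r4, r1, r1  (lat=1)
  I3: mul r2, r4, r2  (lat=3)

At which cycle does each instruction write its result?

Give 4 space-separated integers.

I0 mul r4: issue@1 deps=(None,None) exec_start@1 write@3
I1 mul r3: issue@2 deps=(None,None) exec_start@2 write@3
I2 mul r4: issue@3 deps=(None,None) exec_start@3 write@4
I3 mul r2: issue@4 deps=(2,None) exec_start@4 write@7

Answer: 3 3 4 7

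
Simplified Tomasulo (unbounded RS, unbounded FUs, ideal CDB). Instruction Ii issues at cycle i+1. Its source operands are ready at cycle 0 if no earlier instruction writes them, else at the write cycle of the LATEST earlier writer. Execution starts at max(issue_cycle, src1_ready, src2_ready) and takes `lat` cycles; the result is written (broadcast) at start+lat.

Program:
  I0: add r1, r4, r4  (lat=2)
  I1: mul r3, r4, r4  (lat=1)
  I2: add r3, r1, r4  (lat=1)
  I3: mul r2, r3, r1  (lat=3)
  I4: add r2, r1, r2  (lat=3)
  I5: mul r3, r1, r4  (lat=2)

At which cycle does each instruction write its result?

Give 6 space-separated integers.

Answer: 3 3 4 7 10 8

Derivation:
I0 add r1: issue@1 deps=(None,None) exec_start@1 write@3
I1 mul r3: issue@2 deps=(None,None) exec_start@2 write@3
I2 add r3: issue@3 deps=(0,None) exec_start@3 write@4
I3 mul r2: issue@4 deps=(2,0) exec_start@4 write@7
I4 add r2: issue@5 deps=(0,3) exec_start@7 write@10
I5 mul r3: issue@6 deps=(0,None) exec_start@6 write@8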